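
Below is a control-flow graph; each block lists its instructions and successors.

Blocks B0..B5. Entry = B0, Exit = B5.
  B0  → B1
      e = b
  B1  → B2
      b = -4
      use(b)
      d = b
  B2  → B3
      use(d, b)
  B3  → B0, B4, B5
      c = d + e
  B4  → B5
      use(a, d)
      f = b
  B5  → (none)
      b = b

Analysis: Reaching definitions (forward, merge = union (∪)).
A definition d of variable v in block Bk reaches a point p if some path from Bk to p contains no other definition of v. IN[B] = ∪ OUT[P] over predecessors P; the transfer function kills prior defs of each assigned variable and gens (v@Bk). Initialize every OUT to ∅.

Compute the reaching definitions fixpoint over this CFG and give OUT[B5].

Per-block solution:
  B0:  IN={b@B1, c@B3, d@B1, e@B0}  OUT={b@B1, c@B3, d@B1, e@B0}
  B1:  IN={b@B1, c@B3, d@B1, e@B0}  OUT={b@B1, c@B3, d@B1, e@B0}
  B2:  IN={b@B1, c@B3, d@B1, e@B0}  OUT={b@B1, c@B3, d@B1, e@B0}
  B3:  IN={b@B1, c@B3, d@B1, e@B0}  OUT={b@B1, c@B3, d@B1, e@B0}
  B4:  IN={b@B1, c@B3, d@B1, e@B0}  OUT={b@B1, c@B3, d@B1, e@B0, f@B4}
  B5:  IN={b@B1, c@B3, d@B1, e@B0, f@B4}  OUT={b@B5, c@B3, d@B1, e@B0, f@B4}

Merge at B5: IN[B5] = OUT[B3] ⊔ OUT[B4] = {b@B1, c@B3, d@B1, e@B0, f@B4}
Applying B5's transfer function to that IN value gives OUT[B5] (row B5 above).

Answer: {b@B5, c@B3, d@B1, e@B0, f@B4}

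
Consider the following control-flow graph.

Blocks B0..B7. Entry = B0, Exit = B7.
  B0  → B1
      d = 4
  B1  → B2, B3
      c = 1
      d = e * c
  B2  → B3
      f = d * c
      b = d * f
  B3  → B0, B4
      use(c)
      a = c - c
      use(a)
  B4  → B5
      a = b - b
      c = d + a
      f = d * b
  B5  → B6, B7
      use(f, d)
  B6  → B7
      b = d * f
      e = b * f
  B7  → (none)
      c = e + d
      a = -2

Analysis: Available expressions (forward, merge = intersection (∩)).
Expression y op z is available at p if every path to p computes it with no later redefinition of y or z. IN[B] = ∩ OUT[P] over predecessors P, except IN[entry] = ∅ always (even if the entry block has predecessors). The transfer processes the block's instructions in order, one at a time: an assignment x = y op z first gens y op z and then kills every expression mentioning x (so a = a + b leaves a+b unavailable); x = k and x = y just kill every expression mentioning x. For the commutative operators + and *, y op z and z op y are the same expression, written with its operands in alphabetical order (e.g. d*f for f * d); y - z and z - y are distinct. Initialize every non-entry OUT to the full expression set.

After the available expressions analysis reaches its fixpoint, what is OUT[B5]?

Converged values:
  B0: | IN={} | OUT={}
  B1: | IN={} | OUT={c*e}
  B2: | IN={c*e} | OUT={c*d, c*e, d*f}
  B3: | IN={c*e} | OUT={c*e, c-c}
  B4: | IN={c*e, c-c} | OUT={a+d, b*d, b-b}
  B5: | IN={a+d, b*d, b-b} | OUT={a+d, b*d, b-b}
  B6: | IN={a+d, b*d, b-b} | OUT={a+d, b*f, d*f}
  B7: | IN={a+d} | OUT={d+e}

Merge at B5: IN[B5] = OUT[B4] = {a+d, b*d, b-b}
Applying B5's transfer function to that IN value gives OUT[B5] (row B5 above).

Answer: {a+d, b*d, b-b}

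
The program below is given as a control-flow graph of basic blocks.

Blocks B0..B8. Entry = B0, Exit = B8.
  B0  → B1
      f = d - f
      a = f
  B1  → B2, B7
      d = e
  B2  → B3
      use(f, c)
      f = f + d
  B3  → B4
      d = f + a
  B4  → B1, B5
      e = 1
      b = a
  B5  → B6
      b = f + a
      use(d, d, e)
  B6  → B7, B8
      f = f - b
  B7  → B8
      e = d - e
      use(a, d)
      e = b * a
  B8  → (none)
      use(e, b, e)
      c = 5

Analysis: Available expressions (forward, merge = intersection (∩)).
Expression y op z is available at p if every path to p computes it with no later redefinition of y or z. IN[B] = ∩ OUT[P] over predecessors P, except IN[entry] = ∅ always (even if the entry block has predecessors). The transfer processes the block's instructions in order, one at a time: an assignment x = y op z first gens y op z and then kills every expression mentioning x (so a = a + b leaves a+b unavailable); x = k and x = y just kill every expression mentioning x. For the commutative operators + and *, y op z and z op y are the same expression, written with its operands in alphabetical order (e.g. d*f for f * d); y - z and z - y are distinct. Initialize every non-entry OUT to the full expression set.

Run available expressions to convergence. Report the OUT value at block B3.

Fixpoint table:
  B0: | IN={} | OUT={}
  B1: | IN={} | OUT={}
  B2: | IN={} | OUT={}
  B3: | IN={} | OUT={a+f}
  B4: | IN={a+f} | OUT={a+f}
  B5: | IN={a+f} | OUT={a+f}
  B6: | IN={a+f} | OUT={}
  B7: | IN={} | OUT={a*b}
  B8: | IN={} | OUT={}

Merge at B3: IN[B3] = OUT[B2] = {}
Applying B3's transfer function to that IN value gives OUT[B3] (row B3 above).

Answer: {a+f}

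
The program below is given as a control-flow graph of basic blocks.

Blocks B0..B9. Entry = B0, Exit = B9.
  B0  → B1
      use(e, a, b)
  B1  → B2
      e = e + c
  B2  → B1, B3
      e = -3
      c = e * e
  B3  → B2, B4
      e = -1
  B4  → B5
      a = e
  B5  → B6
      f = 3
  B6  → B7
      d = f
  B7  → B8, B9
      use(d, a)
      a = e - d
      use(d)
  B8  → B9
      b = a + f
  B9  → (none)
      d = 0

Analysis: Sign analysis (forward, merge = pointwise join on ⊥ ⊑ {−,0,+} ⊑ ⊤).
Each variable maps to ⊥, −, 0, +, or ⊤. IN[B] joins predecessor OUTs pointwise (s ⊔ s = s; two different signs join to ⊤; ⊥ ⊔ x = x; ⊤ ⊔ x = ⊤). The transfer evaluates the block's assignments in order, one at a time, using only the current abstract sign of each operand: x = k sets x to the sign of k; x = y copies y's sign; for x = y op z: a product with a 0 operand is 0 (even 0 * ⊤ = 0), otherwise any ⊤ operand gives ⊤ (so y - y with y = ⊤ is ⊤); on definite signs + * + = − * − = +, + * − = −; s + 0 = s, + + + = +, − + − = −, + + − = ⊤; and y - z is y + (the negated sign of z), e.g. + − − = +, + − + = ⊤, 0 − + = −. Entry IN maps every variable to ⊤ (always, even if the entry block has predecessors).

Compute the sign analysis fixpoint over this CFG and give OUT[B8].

Answer: {a: -, b: ⊤, c: +, d: +, e: -, f: +}

Trace:
Converged values:
  B0:  IN=(all ⊤)  OUT=(all ⊤)
  B1:  IN=(all ⊤)  OUT=(all ⊤)
  B2:  IN=(all ⊤)  OUT={c:+, e:-; rest ⊤}
  B3:  IN={c:+, e:-; rest ⊤}  OUT={c:+, e:-; rest ⊤}
  B4:  IN={c:+, e:-; rest ⊤}  OUT={a:-, c:+, e:-; rest ⊤}
  B5:  IN={a:-, c:+, e:-; rest ⊤}  OUT={a:-, c:+, e:-, f:+; rest ⊤}
  B6:  IN={a:-, c:+, e:-, f:+; rest ⊤}  OUT={a:-, c:+, d:+, e:-, f:+; rest ⊤}
  B7:  IN={a:-, c:+, d:+, e:-, f:+; rest ⊤}  OUT={a:-, c:+, d:+, e:-, f:+; rest ⊤}
  B8:  IN={a:-, c:+, d:+, e:-, f:+; rest ⊤}  OUT={a:-, c:+, d:+, e:-, f:+; rest ⊤}
  B9:  IN={a:-, c:+, d:+, e:-, f:+; rest ⊤}  OUT={a:-, c:+, d:0, e:-, f:+; rest ⊤}

Merge at B8: IN[B8] = OUT[B7] = {a: -, b: ⊤, c: +, d: +, e: -, f: +}
Applying B8's transfer function to that IN value gives OUT[B8] (row B8 above).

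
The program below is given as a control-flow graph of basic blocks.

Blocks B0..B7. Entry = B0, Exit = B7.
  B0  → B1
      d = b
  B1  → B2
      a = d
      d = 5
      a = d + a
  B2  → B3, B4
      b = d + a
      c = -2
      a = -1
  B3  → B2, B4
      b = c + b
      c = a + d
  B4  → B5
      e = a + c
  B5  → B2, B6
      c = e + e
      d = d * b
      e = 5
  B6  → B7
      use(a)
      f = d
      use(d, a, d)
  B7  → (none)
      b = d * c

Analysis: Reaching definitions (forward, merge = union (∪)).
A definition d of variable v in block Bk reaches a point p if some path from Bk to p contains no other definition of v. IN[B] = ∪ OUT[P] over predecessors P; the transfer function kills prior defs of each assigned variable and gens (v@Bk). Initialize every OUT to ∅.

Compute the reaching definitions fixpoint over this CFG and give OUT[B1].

Answer: {a@B1, d@B1}

Trace:
Fixpoint table:
  B0: | IN={} | OUT={d@B0}
  B1: | IN={d@B0} | OUT={a@B1, d@B1}
  B2: | IN={a@B1, a@B2, b@B2, b@B3, c@B3, c@B5, d@B1, d@B5, e@B5} | OUT={a@B2, b@B2, c@B2, d@B1, d@B5, e@B5}
  B3: | IN={a@B2, b@B2, c@B2, d@B1, d@B5, e@B5} | OUT={a@B2, b@B3, c@B3, d@B1, d@B5, e@B5}
  B4: | IN={a@B2, b@B2, b@B3, c@B2, c@B3, d@B1, d@B5, e@B5} | OUT={a@B2, b@B2, b@B3, c@B2, c@B3, d@B1, d@B5, e@B4}
  B5: | IN={a@B2, b@B2, b@B3, c@B2, c@B3, d@B1, d@B5, e@B4} | OUT={a@B2, b@B2, b@B3, c@B5, d@B5, e@B5}
  B6: | IN={a@B2, b@B2, b@B3, c@B5, d@B5, e@B5} | OUT={a@B2, b@B2, b@B3, c@B5, d@B5, e@B5, f@B6}
  B7: | IN={a@B2, b@B2, b@B3, c@B5, d@B5, e@B5, f@B6} | OUT={a@B2, b@B7, c@B5, d@B5, e@B5, f@B6}

Merge at B1: IN[B1] = OUT[B0] = {d@B0}
Applying B1's transfer function to that IN value gives OUT[B1] (row B1 above).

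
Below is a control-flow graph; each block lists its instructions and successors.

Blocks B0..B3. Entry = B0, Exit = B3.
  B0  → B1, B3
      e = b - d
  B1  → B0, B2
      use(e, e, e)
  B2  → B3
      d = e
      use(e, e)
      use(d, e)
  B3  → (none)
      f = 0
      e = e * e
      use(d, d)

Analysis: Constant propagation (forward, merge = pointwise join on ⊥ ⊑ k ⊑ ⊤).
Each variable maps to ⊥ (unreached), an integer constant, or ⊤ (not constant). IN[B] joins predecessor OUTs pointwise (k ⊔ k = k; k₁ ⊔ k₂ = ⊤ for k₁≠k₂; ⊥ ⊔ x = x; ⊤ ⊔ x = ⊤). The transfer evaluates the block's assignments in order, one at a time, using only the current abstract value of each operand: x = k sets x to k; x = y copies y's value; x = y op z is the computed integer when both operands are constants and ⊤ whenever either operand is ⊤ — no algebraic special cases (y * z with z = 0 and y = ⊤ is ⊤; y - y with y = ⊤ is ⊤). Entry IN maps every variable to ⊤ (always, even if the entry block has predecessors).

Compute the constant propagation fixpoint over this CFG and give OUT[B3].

Answer: {a: ⊤, b: ⊤, c: ⊤, d: ⊤, e: ⊤, f: 0}

Trace:
Per-block solution:
  B0: | IN=(all ⊤) | OUT=(all ⊤)
  B1: | IN=(all ⊤) | OUT=(all ⊤)
  B2: | IN=(all ⊤) | OUT=(all ⊤)
  B3: | IN=(all ⊤) | OUT={f:0; rest ⊤}

Merge at B3: IN[B3] = OUT[B0] ⊔ OUT[B2] = {a: ⊤, b: ⊤, c: ⊤, d: ⊤, e: ⊤, f: ⊤}
Applying B3's transfer function to that IN value gives OUT[B3] (row B3 above).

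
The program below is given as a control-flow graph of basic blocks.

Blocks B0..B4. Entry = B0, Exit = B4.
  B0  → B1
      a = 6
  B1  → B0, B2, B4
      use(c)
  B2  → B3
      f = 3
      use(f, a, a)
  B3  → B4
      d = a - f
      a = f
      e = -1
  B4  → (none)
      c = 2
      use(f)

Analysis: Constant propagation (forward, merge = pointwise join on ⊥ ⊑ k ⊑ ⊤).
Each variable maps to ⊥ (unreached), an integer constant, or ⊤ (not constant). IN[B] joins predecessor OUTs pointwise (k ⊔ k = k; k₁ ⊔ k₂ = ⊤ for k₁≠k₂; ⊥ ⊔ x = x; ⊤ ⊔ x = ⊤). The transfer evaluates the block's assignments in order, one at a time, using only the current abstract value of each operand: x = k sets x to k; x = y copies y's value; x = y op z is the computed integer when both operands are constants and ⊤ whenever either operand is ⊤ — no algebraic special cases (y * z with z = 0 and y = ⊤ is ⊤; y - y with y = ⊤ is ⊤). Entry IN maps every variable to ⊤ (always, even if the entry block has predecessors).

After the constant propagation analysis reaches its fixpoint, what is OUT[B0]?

Answer: {a: 6, b: ⊤, c: ⊤, d: ⊤, e: ⊤, f: ⊤}

Working:
Fixpoint table:
  B0: | IN=(all ⊤) | OUT={a:6; rest ⊤}
  B1: | IN={a:6; rest ⊤} | OUT={a:6; rest ⊤}
  B2: | IN={a:6; rest ⊤} | OUT={a:6, f:3; rest ⊤}
  B3: | IN={a:6, f:3; rest ⊤} | OUT={a:3, d:3, e:-1, f:3; rest ⊤}
  B4: | IN=(all ⊤) | OUT={c:2; rest ⊤}

Merge at B0 (entry node, so the boundary value (all ⊤) is joined with the incoming edge(s)): IN[B0] = (all ⊤) ⊔ OUT[B1] = {a: ⊤, b: ⊤, c: ⊤, d: ⊤, e: ⊤, f: ⊤}
Applying B0's transfer function to that IN value gives OUT[B0] (row B0 above).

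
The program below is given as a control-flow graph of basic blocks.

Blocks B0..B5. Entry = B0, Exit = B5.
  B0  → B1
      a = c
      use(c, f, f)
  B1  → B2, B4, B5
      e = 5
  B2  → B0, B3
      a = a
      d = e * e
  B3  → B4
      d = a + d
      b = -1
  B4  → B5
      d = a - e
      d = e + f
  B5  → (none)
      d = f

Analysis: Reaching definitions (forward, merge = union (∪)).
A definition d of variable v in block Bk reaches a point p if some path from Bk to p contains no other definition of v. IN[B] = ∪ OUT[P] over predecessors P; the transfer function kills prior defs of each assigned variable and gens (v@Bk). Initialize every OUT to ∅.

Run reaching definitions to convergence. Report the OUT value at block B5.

Answer: {a@B0, a@B2, b@B3, d@B5, e@B1}

Derivation:
Converged values:
  B0:   IN={a@B2, d@B2, e@B1}   OUT={a@B0, d@B2, e@B1}
  B1:   IN={a@B0, d@B2, e@B1}   OUT={a@B0, d@B2, e@B1}
  B2:   IN={a@B0, d@B2, e@B1}   OUT={a@B2, d@B2, e@B1}
  B3:   IN={a@B2, d@B2, e@B1}   OUT={a@B2, b@B3, d@B3, e@B1}
  B4:   IN={a@B0, a@B2, b@B3, d@B2, d@B3, e@B1}   OUT={a@B0, a@B2, b@B3, d@B4, e@B1}
  B5:   IN={a@B0, a@B2, b@B3, d@B2, d@B4, e@B1}   OUT={a@B0, a@B2, b@B3, d@B5, e@B1}

Merge at B5: IN[B5] = OUT[B1] ⊔ OUT[B4] = {a@B0, a@B2, b@B3, d@B2, d@B4, e@B1}
Applying B5's transfer function to that IN value gives OUT[B5] (row B5 above).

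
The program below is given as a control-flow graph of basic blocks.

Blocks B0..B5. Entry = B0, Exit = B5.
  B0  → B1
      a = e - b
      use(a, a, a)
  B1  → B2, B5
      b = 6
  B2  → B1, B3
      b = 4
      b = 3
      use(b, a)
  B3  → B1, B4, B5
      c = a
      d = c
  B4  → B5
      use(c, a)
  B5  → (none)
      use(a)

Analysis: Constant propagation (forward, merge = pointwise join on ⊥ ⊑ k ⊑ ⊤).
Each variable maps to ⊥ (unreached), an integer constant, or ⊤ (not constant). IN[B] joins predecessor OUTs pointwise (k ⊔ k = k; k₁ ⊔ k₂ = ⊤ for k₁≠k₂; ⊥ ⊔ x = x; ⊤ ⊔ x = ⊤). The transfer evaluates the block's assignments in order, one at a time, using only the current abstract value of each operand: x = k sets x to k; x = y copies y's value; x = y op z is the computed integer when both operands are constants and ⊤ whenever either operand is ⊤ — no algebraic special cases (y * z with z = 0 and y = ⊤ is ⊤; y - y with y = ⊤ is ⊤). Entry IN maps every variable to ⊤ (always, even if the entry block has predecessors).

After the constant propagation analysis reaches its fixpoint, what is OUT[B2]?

Per-block solution:
  B0:  IN=(all ⊤)  OUT=(all ⊤)
  B1:  IN=(all ⊤)  OUT={b:6; rest ⊤}
  B2:  IN={b:6; rest ⊤}  OUT={b:3; rest ⊤}
  B3:  IN={b:3; rest ⊤}  OUT={b:3; rest ⊤}
  B4:  IN={b:3; rest ⊤}  OUT={b:3; rest ⊤}
  B5:  IN=(all ⊤)  OUT=(all ⊤)

Merge at B2: IN[B2] = OUT[B1] = {a: ⊤, b: 6, c: ⊤, d: ⊤, e: ⊤, f: ⊤}
Applying B2's transfer function to that IN value gives OUT[B2] (row B2 above).

Answer: {a: ⊤, b: 3, c: ⊤, d: ⊤, e: ⊤, f: ⊤}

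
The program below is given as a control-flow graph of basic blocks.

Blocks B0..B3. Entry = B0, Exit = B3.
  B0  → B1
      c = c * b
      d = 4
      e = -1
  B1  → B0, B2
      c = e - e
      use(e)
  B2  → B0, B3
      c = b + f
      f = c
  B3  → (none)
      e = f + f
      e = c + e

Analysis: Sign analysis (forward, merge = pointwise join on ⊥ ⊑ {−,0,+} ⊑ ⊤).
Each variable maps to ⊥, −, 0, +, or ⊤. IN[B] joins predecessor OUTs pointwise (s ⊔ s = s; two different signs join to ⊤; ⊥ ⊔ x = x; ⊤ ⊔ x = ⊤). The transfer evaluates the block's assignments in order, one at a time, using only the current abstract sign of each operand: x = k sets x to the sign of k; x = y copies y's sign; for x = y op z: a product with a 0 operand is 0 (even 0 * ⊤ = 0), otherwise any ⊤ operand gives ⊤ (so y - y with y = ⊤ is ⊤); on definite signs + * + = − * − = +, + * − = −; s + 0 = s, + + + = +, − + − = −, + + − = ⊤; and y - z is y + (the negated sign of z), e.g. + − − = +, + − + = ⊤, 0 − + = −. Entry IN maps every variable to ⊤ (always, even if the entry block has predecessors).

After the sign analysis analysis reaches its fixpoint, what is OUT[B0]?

Fixpoint table:
  B0:  IN=(all ⊤)  OUT={d:+, e:-; rest ⊤}
  B1:  IN={d:+, e:-; rest ⊤}  OUT={d:+, e:-; rest ⊤}
  B2:  IN={d:+, e:-; rest ⊤}  OUT={d:+, e:-; rest ⊤}
  B3:  IN={d:+, e:-; rest ⊤}  OUT={d:+; rest ⊤}

Merge at B0 (entry node, so the boundary value (all ⊤) is joined with the incoming edge(s)): IN[B0] = (all ⊤) ⊔ OUT[B1] ⊔ OUT[B2] = {a: ⊤, b: ⊤, c: ⊤, d: ⊤, e: ⊤, f: ⊤}
Applying B0's transfer function to that IN value gives OUT[B0] (row B0 above).

Answer: {a: ⊤, b: ⊤, c: ⊤, d: +, e: -, f: ⊤}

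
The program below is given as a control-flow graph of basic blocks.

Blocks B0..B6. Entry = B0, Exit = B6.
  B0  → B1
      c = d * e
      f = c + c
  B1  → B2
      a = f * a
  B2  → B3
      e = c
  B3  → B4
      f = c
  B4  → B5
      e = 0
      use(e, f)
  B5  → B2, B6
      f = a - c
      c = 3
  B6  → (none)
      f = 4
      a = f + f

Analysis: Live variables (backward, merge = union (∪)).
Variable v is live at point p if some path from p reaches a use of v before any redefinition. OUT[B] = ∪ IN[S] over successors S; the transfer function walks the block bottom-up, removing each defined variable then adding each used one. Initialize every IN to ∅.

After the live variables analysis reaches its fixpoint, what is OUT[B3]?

Answer: {a, c, f}

Derivation:
Per-block solution:
  B0:   IN={a, d, e}   OUT={a, c, f}
  B1:   IN={a, c, f}   OUT={a, c}
  B2:   IN={a, c}   OUT={a, c}
  B3:   IN={a, c}   OUT={a, c, f}
  B4:   IN={a, c, f}   OUT={a, c}
  B5:   IN={a, c}   OUT={a, c}
  B6:   IN={}   OUT={}

Merge at B3: OUT[B3] = IN[B4] = {a, c, f}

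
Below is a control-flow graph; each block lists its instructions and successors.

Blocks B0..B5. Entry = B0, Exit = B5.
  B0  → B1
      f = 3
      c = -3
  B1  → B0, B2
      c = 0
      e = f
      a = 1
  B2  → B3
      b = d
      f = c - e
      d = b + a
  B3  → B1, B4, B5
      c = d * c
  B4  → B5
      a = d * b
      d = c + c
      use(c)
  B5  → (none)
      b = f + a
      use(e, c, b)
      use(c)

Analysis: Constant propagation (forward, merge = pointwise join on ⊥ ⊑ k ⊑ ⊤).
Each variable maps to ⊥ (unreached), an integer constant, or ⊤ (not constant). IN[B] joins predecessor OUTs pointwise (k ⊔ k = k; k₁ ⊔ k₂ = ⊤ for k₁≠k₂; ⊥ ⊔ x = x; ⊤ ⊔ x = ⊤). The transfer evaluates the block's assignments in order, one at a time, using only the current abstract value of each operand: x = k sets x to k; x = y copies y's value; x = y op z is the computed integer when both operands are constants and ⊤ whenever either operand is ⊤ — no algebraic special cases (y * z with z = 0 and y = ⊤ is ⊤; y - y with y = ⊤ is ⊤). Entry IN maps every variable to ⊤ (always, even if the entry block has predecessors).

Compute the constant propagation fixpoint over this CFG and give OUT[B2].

Answer: {a: 1, b: ⊤, c: 0, d: ⊤, e: ⊤, f: ⊤}

Derivation:
Per-block solution:
  B0:  IN=(all ⊤)  OUT={c:-3, f:3; rest ⊤}
  B1:  IN=(all ⊤)  OUT={a:1, c:0; rest ⊤}
  B2:  IN={a:1, c:0; rest ⊤}  OUT={a:1, c:0; rest ⊤}
  B3:  IN={a:1, c:0; rest ⊤}  OUT={a:1; rest ⊤}
  B4:  IN={a:1; rest ⊤}  OUT=(all ⊤)
  B5:  IN=(all ⊤)  OUT=(all ⊤)

Merge at B2: IN[B2] = OUT[B1] = {a: 1, b: ⊤, c: 0, d: ⊤, e: ⊤, f: ⊤}
Applying B2's transfer function to that IN value gives OUT[B2] (row B2 above).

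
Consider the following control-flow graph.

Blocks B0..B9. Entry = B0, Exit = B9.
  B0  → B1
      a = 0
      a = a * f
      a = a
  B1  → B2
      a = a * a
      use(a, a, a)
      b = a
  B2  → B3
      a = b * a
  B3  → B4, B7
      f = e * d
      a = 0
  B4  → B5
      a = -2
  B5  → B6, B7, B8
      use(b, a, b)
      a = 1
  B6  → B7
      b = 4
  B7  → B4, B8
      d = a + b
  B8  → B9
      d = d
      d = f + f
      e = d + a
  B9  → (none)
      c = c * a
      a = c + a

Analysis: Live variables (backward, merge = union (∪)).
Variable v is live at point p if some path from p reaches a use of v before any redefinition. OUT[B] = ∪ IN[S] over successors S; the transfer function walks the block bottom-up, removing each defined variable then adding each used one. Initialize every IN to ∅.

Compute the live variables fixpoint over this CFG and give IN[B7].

Fixpoint table:
  B0:   IN={c, d, e, f}   OUT={a, c, d, e}
  B1:   IN={a, c, d, e}   OUT={a, b, c, d, e}
  B2:   IN={a, b, c, d, e}   OUT={b, c, d, e}
  B3:   IN={b, c, d, e}   OUT={a, b, c, d, f}
  B4:   IN={b, c, d, f}   OUT={a, b, c, d, f}
  B5:   IN={a, b, c, d, f}   OUT={a, b, c, d, f}
  B6:   IN={a, c, f}   OUT={a, b, c, f}
  B7:   IN={a, b, c, f}   OUT={a, b, c, d, f}
  B8:   IN={a, c, d, f}   OUT={a, c}
  B9:   IN={a, c}   OUT={}

Merge at B7: OUT[B7] = IN[B4] ⊔ IN[B8] = {a, b, c, d, f}
Applying B7's transfer function to that OUT value gives IN[B7] (row B7 above).

Answer: {a, b, c, f}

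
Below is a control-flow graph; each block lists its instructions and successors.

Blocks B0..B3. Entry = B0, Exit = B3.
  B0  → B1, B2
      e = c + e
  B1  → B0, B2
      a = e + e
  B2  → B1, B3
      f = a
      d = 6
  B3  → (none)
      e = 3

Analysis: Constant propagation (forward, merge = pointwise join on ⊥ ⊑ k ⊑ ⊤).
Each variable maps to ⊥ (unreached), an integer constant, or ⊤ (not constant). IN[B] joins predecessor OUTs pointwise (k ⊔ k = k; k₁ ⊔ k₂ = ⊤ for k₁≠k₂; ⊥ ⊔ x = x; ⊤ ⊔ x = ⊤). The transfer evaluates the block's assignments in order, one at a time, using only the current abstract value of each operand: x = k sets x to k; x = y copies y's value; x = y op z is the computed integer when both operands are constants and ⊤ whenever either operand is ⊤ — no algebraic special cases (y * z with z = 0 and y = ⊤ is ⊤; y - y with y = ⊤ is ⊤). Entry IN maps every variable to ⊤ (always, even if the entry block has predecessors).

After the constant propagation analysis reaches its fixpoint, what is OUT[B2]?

Answer: {a: ⊤, b: ⊤, c: ⊤, d: 6, e: ⊤, f: ⊤}

Derivation:
Fixpoint table:
  B0:   IN=(all ⊤)   OUT=(all ⊤)
  B1:   IN=(all ⊤)   OUT=(all ⊤)
  B2:   IN=(all ⊤)   OUT={d:6; rest ⊤}
  B3:   IN={d:6; rest ⊤}   OUT={d:6, e:3; rest ⊤}

Merge at B2: IN[B2] = OUT[B0] ⊔ OUT[B1] = {a: ⊤, b: ⊤, c: ⊤, d: ⊤, e: ⊤, f: ⊤}
Applying B2's transfer function to that IN value gives OUT[B2] (row B2 above).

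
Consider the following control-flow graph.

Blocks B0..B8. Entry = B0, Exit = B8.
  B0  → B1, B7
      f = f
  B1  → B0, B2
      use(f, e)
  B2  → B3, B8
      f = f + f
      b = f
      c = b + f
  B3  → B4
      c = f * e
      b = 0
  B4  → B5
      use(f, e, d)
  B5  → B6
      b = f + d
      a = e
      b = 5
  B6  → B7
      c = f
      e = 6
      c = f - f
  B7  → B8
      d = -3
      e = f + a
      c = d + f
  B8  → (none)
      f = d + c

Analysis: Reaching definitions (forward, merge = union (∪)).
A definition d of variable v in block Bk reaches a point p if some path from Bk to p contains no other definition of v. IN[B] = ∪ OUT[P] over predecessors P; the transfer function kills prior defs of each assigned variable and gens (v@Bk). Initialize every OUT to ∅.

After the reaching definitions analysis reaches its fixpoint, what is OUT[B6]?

Answer: {a@B5, b@B5, c@B6, e@B6, f@B2}

Derivation:
Fixpoint table:
  B0:  IN={f@B0}  OUT={f@B0}
  B1:  IN={f@B0}  OUT={f@B0}
  B2:  IN={f@B0}  OUT={b@B2, c@B2, f@B2}
  B3:  IN={b@B2, c@B2, f@B2}  OUT={b@B3, c@B3, f@B2}
  B4:  IN={b@B3, c@B3, f@B2}  OUT={b@B3, c@B3, f@B2}
  B5:  IN={b@B3, c@B3, f@B2}  OUT={a@B5, b@B5, c@B3, f@B2}
  B6:  IN={a@B5, b@B5, c@B3, f@B2}  OUT={a@B5, b@B5, c@B6, e@B6, f@B2}
  B7:  IN={a@B5, b@B5, c@B6, e@B6, f@B0, f@B2}  OUT={a@B5, b@B5, c@B7, d@B7, e@B7, f@B0, f@B2}
  B8:  IN={a@B5, b@B2, b@B5, c@B2, c@B7, d@B7, e@B7, f@B0, f@B2}  OUT={a@B5, b@B2, b@B5, c@B2, c@B7, d@B7, e@B7, f@B8}

Merge at B6: IN[B6] = OUT[B5] = {a@B5, b@B5, c@B3, f@B2}
Applying B6's transfer function to that IN value gives OUT[B6] (row B6 above).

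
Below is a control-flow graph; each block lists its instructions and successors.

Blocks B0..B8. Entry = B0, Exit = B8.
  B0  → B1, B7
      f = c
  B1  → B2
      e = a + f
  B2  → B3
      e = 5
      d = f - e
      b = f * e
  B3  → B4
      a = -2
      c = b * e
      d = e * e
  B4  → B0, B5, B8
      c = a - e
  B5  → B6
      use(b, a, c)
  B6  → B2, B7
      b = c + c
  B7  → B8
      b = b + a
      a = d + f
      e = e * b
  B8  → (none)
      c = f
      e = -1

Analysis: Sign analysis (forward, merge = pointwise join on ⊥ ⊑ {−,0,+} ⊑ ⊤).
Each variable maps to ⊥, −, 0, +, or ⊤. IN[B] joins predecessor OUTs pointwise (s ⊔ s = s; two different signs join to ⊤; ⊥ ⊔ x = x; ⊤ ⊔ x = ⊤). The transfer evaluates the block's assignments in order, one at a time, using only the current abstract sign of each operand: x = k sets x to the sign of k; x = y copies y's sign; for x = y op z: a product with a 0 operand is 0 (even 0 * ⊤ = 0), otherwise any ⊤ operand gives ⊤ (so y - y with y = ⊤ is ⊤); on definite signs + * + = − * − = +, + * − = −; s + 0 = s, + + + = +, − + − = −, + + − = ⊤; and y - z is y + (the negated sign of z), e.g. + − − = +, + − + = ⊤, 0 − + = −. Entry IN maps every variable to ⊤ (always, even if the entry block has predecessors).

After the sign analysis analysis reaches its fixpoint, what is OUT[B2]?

Answer: {a: ⊤, b: ⊤, c: ⊤, d: ⊤, e: +, f: ⊤}

Derivation:
Fixpoint table:
  B0:  IN=(all ⊤)  OUT=(all ⊤)
  B1:  IN=(all ⊤)  OUT=(all ⊤)
  B2:  IN=(all ⊤)  OUT={e:+; rest ⊤}
  B3:  IN={e:+; rest ⊤}  OUT={a:-, d:+, e:+; rest ⊤}
  B4:  IN={a:-, d:+, e:+; rest ⊤}  OUT={a:-, c:-, d:+, e:+; rest ⊤}
  B5:  IN={a:-, c:-, d:+, e:+; rest ⊤}  OUT={a:-, c:-, d:+, e:+; rest ⊤}
  B6:  IN={a:-, c:-, d:+, e:+; rest ⊤}  OUT={a:-, b:-, c:-, d:+, e:+; rest ⊤}
  B7:  IN=(all ⊤)  OUT=(all ⊤)
  B8:  IN=(all ⊤)  OUT={e:-; rest ⊤}

Merge at B2: IN[B2] = OUT[B1] ⊔ OUT[B6] = {a: ⊤, b: ⊤, c: ⊤, d: ⊤, e: ⊤, f: ⊤}
Applying B2's transfer function to that IN value gives OUT[B2] (row B2 above).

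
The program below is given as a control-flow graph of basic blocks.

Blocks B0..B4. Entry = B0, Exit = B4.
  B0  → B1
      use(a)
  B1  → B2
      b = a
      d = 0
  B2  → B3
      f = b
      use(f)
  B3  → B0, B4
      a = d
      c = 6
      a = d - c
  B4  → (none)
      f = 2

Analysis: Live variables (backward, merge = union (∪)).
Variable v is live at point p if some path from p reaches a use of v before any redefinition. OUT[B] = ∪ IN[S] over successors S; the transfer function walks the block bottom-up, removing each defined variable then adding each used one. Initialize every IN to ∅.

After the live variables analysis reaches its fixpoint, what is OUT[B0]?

Answer: {a}

Working:
Per-block solution:
  B0:   IN={a}   OUT={a}
  B1:   IN={a}   OUT={b, d}
  B2:   IN={b, d}   OUT={d}
  B3:   IN={d}   OUT={a}
  B4:   IN={}   OUT={}

Merge at B0: OUT[B0] = IN[B1] = {a}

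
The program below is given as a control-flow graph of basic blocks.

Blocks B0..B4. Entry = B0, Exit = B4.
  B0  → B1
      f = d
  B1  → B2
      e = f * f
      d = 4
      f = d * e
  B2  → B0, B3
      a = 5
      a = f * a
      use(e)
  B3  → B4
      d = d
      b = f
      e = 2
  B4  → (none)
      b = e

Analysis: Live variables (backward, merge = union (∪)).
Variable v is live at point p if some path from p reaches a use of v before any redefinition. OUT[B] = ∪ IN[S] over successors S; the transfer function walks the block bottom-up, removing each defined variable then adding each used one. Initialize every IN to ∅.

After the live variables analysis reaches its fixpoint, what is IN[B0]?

Converged values:
  B0: | IN={d} | OUT={f}
  B1: | IN={f} | OUT={d, e, f}
  B2: | IN={d, e, f} | OUT={d, f}
  B3: | IN={d, f} | OUT={e}
  B4: | IN={e} | OUT={}

Merge at B0: OUT[B0] = IN[B1] = {f}
Applying B0's transfer function to that OUT value gives IN[B0] (row B0 above).

Answer: {d}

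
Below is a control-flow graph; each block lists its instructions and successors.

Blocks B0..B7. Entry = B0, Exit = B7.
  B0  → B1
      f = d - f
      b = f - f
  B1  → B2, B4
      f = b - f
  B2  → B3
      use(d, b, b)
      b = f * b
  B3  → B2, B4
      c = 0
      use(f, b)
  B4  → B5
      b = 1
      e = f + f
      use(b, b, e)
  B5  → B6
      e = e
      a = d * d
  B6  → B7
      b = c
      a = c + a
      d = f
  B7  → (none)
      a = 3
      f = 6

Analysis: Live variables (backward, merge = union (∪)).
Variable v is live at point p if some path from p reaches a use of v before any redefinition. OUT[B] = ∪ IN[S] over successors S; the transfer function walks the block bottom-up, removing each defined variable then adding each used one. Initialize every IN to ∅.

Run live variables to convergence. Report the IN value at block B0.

Answer: {c, d, f}

Trace:
Per-block solution:
  B0:  IN={c, d, f}  OUT={b, c, d, f}
  B1:  IN={b, c, d, f}  OUT={b, c, d, f}
  B2:  IN={b, d, f}  OUT={b, d, f}
  B3:  IN={b, d, f}  OUT={b, c, d, f}
  B4:  IN={c, d, f}  OUT={c, d, e, f}
  B5:  IN={c, d, e, f}  OUT={a, c, f}
  B6:  IN={a, c, f}  OUT={}
  B7:  IN={}  OUT={}

Merge at B0: OUT[B0] = IN[B1] = {b, c, d, f}
Applying B0's transfer function to that OUT value gives IN[B0] (row B0 above).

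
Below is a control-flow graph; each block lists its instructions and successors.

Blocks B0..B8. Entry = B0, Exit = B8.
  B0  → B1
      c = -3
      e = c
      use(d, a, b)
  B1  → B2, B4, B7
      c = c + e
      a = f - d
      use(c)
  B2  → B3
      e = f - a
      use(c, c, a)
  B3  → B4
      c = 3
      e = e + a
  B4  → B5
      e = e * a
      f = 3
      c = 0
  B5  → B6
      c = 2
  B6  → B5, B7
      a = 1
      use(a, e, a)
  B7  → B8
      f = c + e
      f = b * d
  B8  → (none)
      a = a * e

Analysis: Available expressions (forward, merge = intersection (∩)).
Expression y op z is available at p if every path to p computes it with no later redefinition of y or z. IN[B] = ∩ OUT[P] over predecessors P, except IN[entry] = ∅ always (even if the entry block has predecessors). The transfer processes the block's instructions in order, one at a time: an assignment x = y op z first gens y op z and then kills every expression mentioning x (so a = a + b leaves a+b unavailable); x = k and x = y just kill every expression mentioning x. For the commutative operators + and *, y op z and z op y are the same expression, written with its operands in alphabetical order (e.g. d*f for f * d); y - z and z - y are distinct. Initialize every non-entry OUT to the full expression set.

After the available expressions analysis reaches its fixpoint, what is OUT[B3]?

Per-block solution:
  B0:   IN={}   OUT={}
  B1:   IN={}   OUT={f-d}
  B2:   IN={f-d}   OUT={f-a, f-d}
  B3:   IN={f-a, f-d}   OUT={f-a, f-d}
  B4:   IN={f-d}   OUT={}
  B5:   IN={}   OUT={}
  B6:   IN={}   OUT={}
  B7:   IN={}   OUT={b*d, c+e}
  B8:   IN={b*d, c+e}   OUT={b*d, c+e}

Merge at B3: IN[B3] = OUT[B2] = {f-a, f-d}
Applying B3's transfer function to that IN value gives OUT[B3] (row B3 above).

Answer: {f-a, f-d}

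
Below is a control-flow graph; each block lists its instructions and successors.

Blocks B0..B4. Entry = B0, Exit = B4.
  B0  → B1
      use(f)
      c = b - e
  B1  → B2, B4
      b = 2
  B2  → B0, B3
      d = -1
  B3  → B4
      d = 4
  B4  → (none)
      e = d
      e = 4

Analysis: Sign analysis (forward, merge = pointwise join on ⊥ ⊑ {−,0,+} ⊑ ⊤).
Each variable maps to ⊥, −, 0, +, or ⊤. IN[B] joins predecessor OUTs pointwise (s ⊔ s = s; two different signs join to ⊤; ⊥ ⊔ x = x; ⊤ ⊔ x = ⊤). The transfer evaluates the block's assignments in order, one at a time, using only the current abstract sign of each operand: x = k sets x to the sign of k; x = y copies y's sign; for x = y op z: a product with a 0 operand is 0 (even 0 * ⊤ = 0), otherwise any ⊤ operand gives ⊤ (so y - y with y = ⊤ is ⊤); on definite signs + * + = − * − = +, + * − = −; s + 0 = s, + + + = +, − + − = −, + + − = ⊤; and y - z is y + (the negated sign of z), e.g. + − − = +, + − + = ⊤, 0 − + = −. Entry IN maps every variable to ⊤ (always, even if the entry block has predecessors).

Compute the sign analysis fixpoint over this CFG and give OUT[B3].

Answer: {a: ⊤, b: +, c: ⊤, d: +, e: ⊤, f: ⊤}

Derivation:
Per-block solution:
  B0: | IN=(all ⊤) | OUT=(all ⊤)
  B1: | IN=(all ⊤) | OUT={b:+; rest ⊤}
  B2: | IN={b:+; rest ⊤} | OUT={b:+, d:-; rest ⊤}
  B3: | IN={b:+, d:-; rest ⊤} | OUT={b:+, d:+; rest ⊤}
  B4: | IN={b:+; rest ⊤} | OUT={b:+, e:+; rest ⊤}

Merge at B3: IN[B3] = OUT[B2] = {a: ⊤, b: +, c: ⊤, d: -, e: ⊤, f: ⊤}
Applying B3's transfer function to that IN value gives OUT[B3] (row B3 above).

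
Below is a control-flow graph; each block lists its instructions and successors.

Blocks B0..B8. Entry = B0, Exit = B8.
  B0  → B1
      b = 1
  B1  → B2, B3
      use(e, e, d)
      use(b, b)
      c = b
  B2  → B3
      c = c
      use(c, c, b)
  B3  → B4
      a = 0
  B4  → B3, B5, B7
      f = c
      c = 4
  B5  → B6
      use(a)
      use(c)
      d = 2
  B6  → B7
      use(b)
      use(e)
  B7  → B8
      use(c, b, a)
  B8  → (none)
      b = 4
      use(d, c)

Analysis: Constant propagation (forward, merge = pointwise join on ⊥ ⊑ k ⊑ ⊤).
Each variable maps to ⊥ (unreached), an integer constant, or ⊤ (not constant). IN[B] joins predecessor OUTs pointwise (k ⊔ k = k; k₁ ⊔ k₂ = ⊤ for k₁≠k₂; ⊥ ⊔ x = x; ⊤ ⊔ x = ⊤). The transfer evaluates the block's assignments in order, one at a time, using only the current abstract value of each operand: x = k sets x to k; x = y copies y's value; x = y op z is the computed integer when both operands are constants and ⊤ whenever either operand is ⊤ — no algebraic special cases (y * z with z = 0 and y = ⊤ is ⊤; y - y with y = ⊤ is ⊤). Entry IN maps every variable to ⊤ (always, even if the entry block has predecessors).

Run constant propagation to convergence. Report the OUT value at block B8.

Answer: {a: 0, b: 4, c: 4, d: ⊤, e: ⊤, f: ⊤}

Working:
Converged values:
  B0: | IN=(all ⊤) | OUT={b:1; rest ⊤}
  B1: | IN={b:1; rest ⊤} | OUT={b:1, c:1; rest ⊤}
  B2: | IN={b:1, c:1; rest ⊤} | OUT={b:1, c:1; rest ⊤}
  B3: | IN={b:1; rest ⊤} | OUT={a:0, b:1; rest ⊤}
  B4: | IN={a:0, b:1; rest ⊤} | OUT={a:0, b:1, c:4; rest ⊤}
  B5: | IN={a:0, b:1, c:4; rest ⊤} | OUT={a:0, b:1, c:4, d:2; rest ⊤}
  B6: | IN={a:0, b:1, c:4, d:2; rest ⊤} | OUT={a:0, b:1, c:4, d:2; rest ⊤}
  B7: | IN={a:0, b:1, c:4; rest ⊤} | OUT={a:0, b:1, c:4; rest ⊤}
  B8: | IN={a:0, b:1, c:4; rest ⊤} | OUT={a:0, b:4, c:4; rest ⊤}

Merge at B8: IN[B8] = OUT[B7] = {a: 0, b: 1, c: 4, d: ⊤, e: ⊤, f: ⊤}
Applying B8's transfer function to that IN value gives OUT[B8] (row B8 above).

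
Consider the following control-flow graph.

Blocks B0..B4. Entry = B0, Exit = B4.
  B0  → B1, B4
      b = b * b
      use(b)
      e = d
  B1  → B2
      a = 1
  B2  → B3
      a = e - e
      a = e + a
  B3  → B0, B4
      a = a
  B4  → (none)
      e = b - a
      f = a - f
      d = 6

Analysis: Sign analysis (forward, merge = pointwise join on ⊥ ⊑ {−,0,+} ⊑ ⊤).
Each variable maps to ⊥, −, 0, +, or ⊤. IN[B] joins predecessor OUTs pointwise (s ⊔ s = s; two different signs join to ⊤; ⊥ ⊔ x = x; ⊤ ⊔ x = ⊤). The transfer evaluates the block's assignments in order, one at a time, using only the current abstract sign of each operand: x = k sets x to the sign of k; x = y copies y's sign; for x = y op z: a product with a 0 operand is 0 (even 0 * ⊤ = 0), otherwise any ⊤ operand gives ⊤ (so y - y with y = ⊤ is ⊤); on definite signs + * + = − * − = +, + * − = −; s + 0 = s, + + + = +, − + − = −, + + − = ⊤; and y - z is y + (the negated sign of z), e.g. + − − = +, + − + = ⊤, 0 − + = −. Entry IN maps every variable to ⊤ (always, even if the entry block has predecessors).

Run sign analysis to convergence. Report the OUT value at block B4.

Answer: {a: ⊤, b: ⊤, c: ⊤, d: +, e: ⊤, f: ⊤}

Working:
Per-block solution:
  B0: | IN=(all ⊤) | OUT=(all ⊤)
  B1: | IN=(all ⊤) | OUT={a:+; rest ⊤}
  B2: | IN={a:+; rest ⊤} | OUT=(all ⊤)
  B3: | IN=(all ⊤) | OUT=(all ⊤)
  B4: | IN=(all ⊤) | OUT={d:+; rest ⊤}

Merge at B4: IN[B4] = OUT[B0] ⊔ OUT[B3] = {a: ⊤, b: ⊤, c: ⊤, d: ⊤, e: ⊤, f: ⊤}
Applying B4's transfer function to that IN value gives OUT[B4] (row B4 above).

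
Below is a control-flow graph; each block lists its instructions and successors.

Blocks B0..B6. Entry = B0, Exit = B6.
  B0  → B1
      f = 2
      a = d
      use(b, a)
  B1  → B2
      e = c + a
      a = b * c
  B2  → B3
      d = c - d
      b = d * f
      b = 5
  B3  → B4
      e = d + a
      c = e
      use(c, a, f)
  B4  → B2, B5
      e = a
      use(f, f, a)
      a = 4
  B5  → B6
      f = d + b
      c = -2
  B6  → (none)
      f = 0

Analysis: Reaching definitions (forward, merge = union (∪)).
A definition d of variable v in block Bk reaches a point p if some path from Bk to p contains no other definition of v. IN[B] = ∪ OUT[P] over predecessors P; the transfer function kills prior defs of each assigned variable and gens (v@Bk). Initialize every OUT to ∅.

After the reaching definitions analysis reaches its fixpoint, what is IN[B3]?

Answer: {a@B1, a@B4, b@B2, c@B3, d@B2, e@B1, e@B4, f@B0}

Working:
Converged values:
  B0:  IN={}  OUT={a@B0, f@B0}
  B1:  IN={a@B0, f@B0}  OUT={a@B1, e@B1, f@B0}
  B2:  IN={a@B1, a@B4, b@B2, c@B3, d@B2, e@B1, e@B4, f@B0}  OUT={a@B1, a@B4, b@B2, c@B3, d@B2, e@B1, e@B4, f@B0}
  B3:  IN={a@B1, a@B4, b@B2, c@B3, d@B2, e@B1, e@B4, f@B0}  OUT={a@B1, a@B4, b@B2, c@B3, d@B2, e@B3, f@B0}
  B4:  IN={a@B1, a@B4, b@B2, c@B3, d@B2, e@B3, f@B0}  OUT={a@B4, b@B2, c@B3, d@B2, e@B4, f@B0}
  B5:  IN={a@B4, b@B2, c@B3, d@B2, e@B4, f@B0}  OUT={a@B4, b@B2, c@B5, d@B2, e@B4, f@B5}
  B6:  IN={a@B4, b@B2, c@B5, d@B2, e@B4, f@B5}  OUT={a@B4, b@B2, c@B5, d@B2, e@B4, f@B6}

Merge at B3: IN[B3] = OUT[B2] = {a@B1, a@B4, b@B2, c@B3, d@B2, e@B1, e@B4, f@B0}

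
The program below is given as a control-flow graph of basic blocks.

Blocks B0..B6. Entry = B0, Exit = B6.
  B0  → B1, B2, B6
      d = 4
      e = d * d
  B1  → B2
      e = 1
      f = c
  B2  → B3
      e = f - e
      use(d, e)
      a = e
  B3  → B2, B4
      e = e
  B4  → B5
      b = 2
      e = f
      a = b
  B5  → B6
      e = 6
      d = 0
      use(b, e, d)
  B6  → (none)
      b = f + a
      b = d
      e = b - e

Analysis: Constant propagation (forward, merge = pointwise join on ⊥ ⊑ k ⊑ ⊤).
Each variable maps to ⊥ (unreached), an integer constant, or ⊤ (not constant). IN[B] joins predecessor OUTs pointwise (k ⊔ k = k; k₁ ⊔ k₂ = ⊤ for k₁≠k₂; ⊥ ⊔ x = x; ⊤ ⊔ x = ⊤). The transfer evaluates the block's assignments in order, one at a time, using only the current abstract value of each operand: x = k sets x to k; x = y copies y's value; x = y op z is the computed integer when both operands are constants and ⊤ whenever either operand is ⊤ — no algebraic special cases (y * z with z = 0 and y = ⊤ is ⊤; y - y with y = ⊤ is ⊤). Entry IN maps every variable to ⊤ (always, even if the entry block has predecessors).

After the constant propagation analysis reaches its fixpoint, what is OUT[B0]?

Per-block solution:
  B0: | IN=(all ⊤) | OUT={d:4, e:16; rest ⊤}
  B1: | IN={d:4, e:16; rest ⊤} | OUT={d:4, e:1; rest ⊤}
  B2: | IN={d:4; rest ⊤} | OUT={d:4; rest ⊤}
  B3: | IN={d:4; rest ⊤} | OUT={d:4; rest ⊤}
  B4: | IN={d:4; rest ⊤} | OUT={a:2, b:2, d:4; rest ⊤}
  B5: | IN={a:2, b:2, d:4; rest ⊤} | OUT={a:2, b:2, d:0, e:6; rest ⊤}
  B6: | IN=(all ⊤) | OUT=(all ⊤)

B0 is the boundary node: IN[B0] = {a: ⊤, b: ⊤, c: ⊤, d: ⊤, e: ⊤, f: ⊤}
Applying B0's transfer function to that IN value gives OUT[B0] (row B0 above).

Answer: {a: ⊤, b: ⊤, c: ⊤, d: 4, e: 16, f: ⊤}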